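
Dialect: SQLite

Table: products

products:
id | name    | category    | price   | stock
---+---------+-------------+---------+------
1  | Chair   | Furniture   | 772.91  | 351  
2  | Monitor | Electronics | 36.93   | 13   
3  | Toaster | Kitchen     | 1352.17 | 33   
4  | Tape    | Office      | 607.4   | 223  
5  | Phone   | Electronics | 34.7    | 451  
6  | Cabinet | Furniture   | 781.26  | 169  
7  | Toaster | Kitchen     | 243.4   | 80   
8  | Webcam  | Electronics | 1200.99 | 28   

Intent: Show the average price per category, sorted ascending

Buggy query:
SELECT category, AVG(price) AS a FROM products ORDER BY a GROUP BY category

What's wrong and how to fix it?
Bug: ORDER BY appears before GROUP BY; SQL clause order requires GROUP BY first

Fix: Move ORDER BY to the end, after GROUP BY

Corrected query:
SELECT category, AVG(price) AS a FROM products GROUP BY category ORDER BY a

Result:
category    | a         
------------+-----------
Electronics | 424.206667
Office      | 607.4     
Furniture   | 777.085   
Kitchen     | 797.785   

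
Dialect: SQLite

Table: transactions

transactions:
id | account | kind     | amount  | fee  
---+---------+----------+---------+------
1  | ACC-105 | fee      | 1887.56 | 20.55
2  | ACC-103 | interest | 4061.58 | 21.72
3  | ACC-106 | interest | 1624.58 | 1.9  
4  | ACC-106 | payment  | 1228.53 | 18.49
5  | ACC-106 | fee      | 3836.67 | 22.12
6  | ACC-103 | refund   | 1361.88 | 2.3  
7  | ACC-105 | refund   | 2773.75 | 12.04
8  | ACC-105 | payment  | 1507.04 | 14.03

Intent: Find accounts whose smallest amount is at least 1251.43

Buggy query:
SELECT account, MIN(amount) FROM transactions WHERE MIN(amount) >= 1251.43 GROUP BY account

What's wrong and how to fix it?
Bug: MIN() in WHERE is a misuse of aggregate

Fix: Use HAVING for the per-group MIN condition

Corrected query:
SELECT account, MIN(amount) FROM transactions GROUP BY account HAVING MIN(amount) >= 1251.43

Result:
account | MIN(amount)
--------+------------
ACC-103 | 1361.88    
ACC-105 | 1507.04    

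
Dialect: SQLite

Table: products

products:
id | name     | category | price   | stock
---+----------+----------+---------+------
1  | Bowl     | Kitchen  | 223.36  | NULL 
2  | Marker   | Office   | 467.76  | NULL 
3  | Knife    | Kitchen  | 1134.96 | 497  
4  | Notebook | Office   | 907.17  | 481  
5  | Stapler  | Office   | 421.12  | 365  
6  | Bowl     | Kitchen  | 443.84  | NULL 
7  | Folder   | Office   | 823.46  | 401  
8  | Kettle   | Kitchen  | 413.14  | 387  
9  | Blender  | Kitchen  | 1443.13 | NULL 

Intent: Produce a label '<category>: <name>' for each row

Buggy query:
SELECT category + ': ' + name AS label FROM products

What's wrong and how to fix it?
Bug: SQLite uses || for string concatenation; + coerces text to numbers (yielding 0)

Fix: Use the || operator for string concatenation

Corrected query:
SELECT category || ': ' || name AS label FROM products

Result:
label           
----------------
Kitchen: Bowl   
Office: Marker  
Kitchen: Knife  
Office: Notebook
Office: Stapler 
Kitchen: Bowl   
Office: Folder  
Kitchen: Kettle 
Kitchen: Blender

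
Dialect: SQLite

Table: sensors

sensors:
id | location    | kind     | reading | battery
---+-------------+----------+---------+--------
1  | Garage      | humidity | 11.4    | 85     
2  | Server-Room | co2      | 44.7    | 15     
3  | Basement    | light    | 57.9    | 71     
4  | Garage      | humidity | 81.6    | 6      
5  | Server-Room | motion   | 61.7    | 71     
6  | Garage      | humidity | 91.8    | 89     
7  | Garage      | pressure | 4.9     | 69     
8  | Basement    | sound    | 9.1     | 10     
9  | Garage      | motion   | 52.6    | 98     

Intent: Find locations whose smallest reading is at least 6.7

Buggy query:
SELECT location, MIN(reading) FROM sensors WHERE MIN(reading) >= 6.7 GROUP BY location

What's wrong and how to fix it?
Bug: Aggregates like MIN are computed per group after WHERE runs

Fix: Replace WHERE with HAVING after the GROUP BY

Corrected query:
SELECT location, MIN(reading) FROM sensors GROUP BY location HAVING MIN(reading) >= 6.7

Result:
location    | MIN(reading)
------------+-------------
Basement    | 9.1         
Server-Room | 44.7        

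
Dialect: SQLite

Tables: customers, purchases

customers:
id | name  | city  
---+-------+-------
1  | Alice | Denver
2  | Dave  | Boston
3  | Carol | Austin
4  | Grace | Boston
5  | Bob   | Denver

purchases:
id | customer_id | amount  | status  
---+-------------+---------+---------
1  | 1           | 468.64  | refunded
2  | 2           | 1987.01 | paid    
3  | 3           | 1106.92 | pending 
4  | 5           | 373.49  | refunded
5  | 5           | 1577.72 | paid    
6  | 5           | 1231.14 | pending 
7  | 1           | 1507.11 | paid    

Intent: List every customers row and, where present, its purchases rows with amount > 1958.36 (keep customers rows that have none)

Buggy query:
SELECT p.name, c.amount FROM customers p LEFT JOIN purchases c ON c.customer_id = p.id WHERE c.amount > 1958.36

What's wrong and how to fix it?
Bug: Filtering c.amount in WHERE discards the NULL rows produced by LEFT JOIN, turning it into an inner join

Fix: Put 'c.amount > 1958.36' in the JOIN's ON clause instead of WHERE

Corrected query:
SELECT p.name, c.amount FROM customers p LEFT JOIN purchases c ON c.customer_id = p.id AND c.amount > 1958.36

Result:
name  | amount 
------+--------
Alice | NULL   
Dave  | 1987.01
Carol | NULL   
Grace | NULL   
Bob   | NULL   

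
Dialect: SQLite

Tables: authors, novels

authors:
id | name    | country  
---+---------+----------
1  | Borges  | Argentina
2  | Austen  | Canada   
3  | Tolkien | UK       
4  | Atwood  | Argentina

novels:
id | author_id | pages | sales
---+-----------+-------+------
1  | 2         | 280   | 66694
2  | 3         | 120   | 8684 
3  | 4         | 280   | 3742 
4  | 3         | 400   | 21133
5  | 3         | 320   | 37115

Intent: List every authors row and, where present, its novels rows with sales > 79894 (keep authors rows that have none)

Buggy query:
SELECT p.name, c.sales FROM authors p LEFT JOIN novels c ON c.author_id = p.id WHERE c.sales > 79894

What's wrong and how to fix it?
Bug: Filtering c.sales in WHERE discards the NULL rows produced by LEFT JOIN, turning it into an inner join

Fix: Move the right-table condition into the ON clause so unmatched parents are kept

Corrected query:
SELECT p.name, c.sales FROM authors p LEFT JOIN novels c ON c.author_id = p.id AND c.sales > 79894

Result:
name    | sales
--------+------
Borges  | NULL 
Austen  | NULL 
Tolkien | NULL 
Atwood  | NULL 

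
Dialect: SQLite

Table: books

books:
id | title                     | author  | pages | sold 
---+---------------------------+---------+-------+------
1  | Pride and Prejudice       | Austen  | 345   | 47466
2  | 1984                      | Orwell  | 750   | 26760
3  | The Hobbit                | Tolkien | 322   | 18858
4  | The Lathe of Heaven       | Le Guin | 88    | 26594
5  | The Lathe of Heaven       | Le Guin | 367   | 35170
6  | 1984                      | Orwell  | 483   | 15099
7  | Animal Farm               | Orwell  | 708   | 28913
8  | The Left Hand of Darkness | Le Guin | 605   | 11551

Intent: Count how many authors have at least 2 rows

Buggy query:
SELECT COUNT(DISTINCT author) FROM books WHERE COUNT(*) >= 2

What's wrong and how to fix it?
Bug: COUNT(*) cannot appear in WHERE; the per-group count doesn't exist yet

Fix: Group first with HAVING COUNT(*) >= 2, then COUNT the resulting groups

Corrected query:
SELECT COUNT(*) FROM (SELECT author FROM books GROUP BY author HAVING COUNT(*) >= 2)

Result:
COUNT(*)
--------
2       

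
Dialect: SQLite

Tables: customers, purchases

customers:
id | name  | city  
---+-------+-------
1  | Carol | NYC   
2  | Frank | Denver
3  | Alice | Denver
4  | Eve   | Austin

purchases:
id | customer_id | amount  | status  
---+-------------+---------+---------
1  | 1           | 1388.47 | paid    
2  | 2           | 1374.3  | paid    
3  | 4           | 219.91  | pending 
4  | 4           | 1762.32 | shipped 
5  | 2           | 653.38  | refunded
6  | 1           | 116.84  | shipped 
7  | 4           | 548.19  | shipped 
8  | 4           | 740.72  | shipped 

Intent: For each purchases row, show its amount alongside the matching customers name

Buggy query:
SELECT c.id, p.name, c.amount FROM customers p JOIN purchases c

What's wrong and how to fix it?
Bug: Missing join condition: each purchases row is matched to all customers rows instead of just its own

Fix: Specify the join condition linking the foreign key to the parent id

Corrected query:
SELECT c.id, p.name, c.amount FROM customers p JOIN purchases c ON c.customer_id = p.id

Result:
id | name  | amount 
---+-------+--------
1  | Carol | 1388.47
2  | Frank | 1374.3 
3  | Eve   | 219.91 
4  | Eve   | 1762.32
5  | Frank | 653.38 
6  | Carol | 116.84 
7  | Eve   | 548.19 
8  | Eve   | 740.72 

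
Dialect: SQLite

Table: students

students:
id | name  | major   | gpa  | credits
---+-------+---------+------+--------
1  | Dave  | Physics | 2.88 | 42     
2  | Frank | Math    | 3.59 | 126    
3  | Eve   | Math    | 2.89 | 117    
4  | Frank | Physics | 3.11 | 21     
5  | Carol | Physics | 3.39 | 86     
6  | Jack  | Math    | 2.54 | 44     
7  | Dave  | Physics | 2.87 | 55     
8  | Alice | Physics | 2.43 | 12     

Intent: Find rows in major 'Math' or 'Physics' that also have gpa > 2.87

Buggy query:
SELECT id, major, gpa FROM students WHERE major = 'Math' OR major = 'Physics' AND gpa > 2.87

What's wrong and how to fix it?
Bug: Without parentheses, AND is evaluated before OR, so the gpa filter only applies to the 'Physics' branch

Fix: Add parentheses around the OR so the AND applies to both alternatives

Corrected query:
SELECT id, major, gpa FROM students WHERE (major = 'Math' OR major = 'Physics') AND gpa > 2.87

Result:
id | major   | gpa 
---+---------+-----
1  | Physics | 2.88
2  | Math    | 3.59
3  | Math    | 2.89
4  | Physics | 3.11
5  | Physics | 3.39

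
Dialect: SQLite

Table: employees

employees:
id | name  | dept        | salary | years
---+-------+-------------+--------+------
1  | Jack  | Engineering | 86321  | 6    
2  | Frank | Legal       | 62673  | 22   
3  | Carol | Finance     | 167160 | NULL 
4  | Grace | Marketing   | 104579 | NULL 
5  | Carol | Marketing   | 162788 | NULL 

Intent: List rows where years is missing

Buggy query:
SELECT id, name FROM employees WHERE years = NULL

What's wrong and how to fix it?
Bug: Comparing to NULL with '=' never matches; NULL = NULL is unknown, not true

Fix: Use IS NULL to test for NULL

Corrected query:
SELECT id, name FROM employees WHERE years IS NULL

Result:
id | name 
---+------
3  | Carol
4  | Grace
5  | Carol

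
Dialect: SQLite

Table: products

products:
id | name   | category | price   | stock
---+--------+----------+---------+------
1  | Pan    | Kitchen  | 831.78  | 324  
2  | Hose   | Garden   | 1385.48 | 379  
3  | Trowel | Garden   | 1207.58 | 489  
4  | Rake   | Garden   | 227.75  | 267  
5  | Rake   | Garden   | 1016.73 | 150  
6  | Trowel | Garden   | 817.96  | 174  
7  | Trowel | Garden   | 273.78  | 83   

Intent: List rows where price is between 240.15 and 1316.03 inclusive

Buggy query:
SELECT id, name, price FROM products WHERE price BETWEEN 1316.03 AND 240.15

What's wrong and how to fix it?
Bug: The bounds are reversed; BETWEEN a AND b requires a <= b to match anything

Fix: Write BETWEEN 240.15 AND 1316.03

Corrected query:
SELECT id, name, price FROM products WHERE price BETWEEN 240.15 AND 1316.03

Result:
id | name   | price  
---+--------+--------
1  | Pan    | 831.78 
3  | Trowel | 1207.58
5  | Rake   | 1016.73
6  | Trowel | 817.96 
7  | Trowel | 273.78 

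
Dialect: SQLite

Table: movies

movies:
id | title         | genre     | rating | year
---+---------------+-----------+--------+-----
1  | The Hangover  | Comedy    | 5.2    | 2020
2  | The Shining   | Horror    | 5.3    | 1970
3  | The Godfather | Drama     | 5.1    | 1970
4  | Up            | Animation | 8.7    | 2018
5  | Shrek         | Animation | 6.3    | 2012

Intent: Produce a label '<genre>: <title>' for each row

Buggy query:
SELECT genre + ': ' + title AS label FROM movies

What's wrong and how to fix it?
Bug: SQLite uses || for string concatenation; + coerces text to numbers (yielding 0)

Fix: Replace + with || to concatenate text

Corrected query:
SELECT genre || ': ' || title AS label FROM movies

Result:
label               
--------------------
Comedy: The Hangover
Horror: The Shining 
Drama: The Godfather
Animation: Up       
Animation: Shrek    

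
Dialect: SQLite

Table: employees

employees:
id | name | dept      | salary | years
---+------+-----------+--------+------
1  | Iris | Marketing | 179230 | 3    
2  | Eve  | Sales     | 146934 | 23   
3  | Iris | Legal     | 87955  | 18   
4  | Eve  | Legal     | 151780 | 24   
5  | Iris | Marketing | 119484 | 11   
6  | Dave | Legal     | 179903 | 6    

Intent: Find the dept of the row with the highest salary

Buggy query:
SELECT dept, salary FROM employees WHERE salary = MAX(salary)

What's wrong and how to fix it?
Bug: MAX(salary) is an aggregate and cannot be used directly in WHERE

Fix: Wrap MAX in a scalar subquery so WHERE compares against a single value

Corrected query:
SELECT dept, salary FROM employees WHERE salary = (SELECT MAX(salary) FROM employees)

Result:
dept  | salary
------+-------
Legal | 179903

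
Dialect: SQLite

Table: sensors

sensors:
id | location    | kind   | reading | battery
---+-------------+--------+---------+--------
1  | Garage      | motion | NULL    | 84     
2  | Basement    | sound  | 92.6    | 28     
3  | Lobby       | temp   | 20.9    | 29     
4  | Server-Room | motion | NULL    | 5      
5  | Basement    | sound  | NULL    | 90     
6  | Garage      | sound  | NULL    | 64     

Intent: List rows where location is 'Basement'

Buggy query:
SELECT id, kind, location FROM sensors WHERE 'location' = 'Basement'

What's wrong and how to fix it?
Bug: Single quotes denote string literals in SQL; the column name is being compared as a constant string

Fix: Remove the quotes around the column name (or use double quotes for an identifier)

Corrected query:
SELECT id, kind, location FROM sensors WHERE location = 'Basement'

Result:
id | kind  | location
---+-------+---------
2  | sound | Basement
5  | sound | Basement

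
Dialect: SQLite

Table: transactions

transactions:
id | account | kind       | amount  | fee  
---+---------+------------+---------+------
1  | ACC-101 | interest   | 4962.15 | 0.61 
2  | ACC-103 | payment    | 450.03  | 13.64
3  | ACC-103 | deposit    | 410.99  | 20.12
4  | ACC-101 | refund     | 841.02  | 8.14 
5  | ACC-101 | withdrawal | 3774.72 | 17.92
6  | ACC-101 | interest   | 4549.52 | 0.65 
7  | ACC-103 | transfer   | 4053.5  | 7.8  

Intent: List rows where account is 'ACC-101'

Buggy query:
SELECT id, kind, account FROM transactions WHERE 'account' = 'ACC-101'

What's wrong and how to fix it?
Bug: 'account' in single quotes is a string literal, not the column; the comparison is literal-vs-literal and never true

Fix: Reference the column as account without single quotes

Corrected query:
SELECT id, kind, account FROM transactions WHERE account = 'ACC-101'

Result:
id | kind       | account
---+------------+--------
1  | interest   | ACC-101
4  | refund     | ACC-101
5  | withdrawal | ACC-101
6  | interest   | ACC-101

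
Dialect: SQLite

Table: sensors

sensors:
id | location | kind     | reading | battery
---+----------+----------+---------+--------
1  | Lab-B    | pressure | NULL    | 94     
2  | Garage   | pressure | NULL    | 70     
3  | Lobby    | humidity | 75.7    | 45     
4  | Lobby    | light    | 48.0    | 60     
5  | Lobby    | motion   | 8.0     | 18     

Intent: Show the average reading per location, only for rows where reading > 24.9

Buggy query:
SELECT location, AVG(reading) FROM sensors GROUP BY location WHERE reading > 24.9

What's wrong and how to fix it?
Bug: Row-level WHERE must come before GROUP BY in the clause order

Fix: Move the WHERE clause before GROUP BY

Corrected query:
SELECT location, AVG(reading) FROM sensors WHERE reading > 24.9 GROUP BY location

Result:
location | AVG(reading)
---------+-------------
Lobby    | 61.85       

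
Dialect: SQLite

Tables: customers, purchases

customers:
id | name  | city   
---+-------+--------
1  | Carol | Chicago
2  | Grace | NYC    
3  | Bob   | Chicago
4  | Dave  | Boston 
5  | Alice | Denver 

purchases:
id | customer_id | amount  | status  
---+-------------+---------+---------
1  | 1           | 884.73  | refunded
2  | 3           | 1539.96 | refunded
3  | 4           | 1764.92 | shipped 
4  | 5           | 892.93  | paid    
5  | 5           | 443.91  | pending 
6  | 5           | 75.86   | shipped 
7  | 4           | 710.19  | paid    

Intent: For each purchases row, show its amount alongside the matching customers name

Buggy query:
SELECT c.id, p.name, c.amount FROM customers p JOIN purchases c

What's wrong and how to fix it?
Bug: Missing join condition: each purchases row is matched to all customers rows instead of just its own

Fix: Add ON c.customer_id = p.id to the JOIN

Corrected query:
SELECT c.id, p.name, c.amount FROM customers p JOIN purchases c ON c.customer_id = p.id

Result:
id | name  | amount 
---+-------+--------
1  | Carol | 884.73 
2  | Bob   | 1539.96
3  | Dave  | 1764.92
4  | Alice | 892.93 
5  | Alice | 443.91 
6  | Alice | 75.86  
7  | Dave  | 710.19 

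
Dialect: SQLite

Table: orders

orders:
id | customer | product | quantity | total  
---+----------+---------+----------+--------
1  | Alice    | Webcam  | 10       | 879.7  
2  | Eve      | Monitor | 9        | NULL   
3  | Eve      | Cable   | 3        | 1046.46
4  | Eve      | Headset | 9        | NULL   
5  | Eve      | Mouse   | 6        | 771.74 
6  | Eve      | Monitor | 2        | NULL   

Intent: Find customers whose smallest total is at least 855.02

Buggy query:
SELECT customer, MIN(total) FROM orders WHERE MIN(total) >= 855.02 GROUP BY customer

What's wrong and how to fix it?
Bug: MIN() in WHERE is a misuse of aggregate

Fix: Use HAVING for the per-group MIN condition

Corrected query:
SELECT customer, MIN(total) FROM orders GROUP BY customer HAVING MIN(total) >= 855.02

Result:
customer | MIN(total)
---------+-----------
Alice    | 879.7     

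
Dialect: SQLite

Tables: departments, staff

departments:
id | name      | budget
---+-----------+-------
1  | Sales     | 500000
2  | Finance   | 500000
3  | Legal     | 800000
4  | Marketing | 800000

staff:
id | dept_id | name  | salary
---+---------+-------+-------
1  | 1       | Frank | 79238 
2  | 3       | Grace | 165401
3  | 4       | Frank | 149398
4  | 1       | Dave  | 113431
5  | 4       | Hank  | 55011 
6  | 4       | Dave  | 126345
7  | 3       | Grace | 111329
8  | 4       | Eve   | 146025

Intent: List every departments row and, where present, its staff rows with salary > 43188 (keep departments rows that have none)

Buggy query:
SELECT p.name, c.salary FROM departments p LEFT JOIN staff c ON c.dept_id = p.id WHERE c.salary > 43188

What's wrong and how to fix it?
Bug: Filtering c.salary in WHERE discards the NULL rows produced by LEFT JOIN, turning it into an inner join

Fix: Move the right-table condition into the ON clause so unmatched parents are kept

Corrected query:
SELECT p.name, c.salary FROM departments p LEFT JOIN staff c ON c.dept_id = p.id AND c.salary > 43188

Result:
name      | salary
----------+-------
Sales     | 79238 
Sales     | 113431
Finance   | NULL  
Legal     | 111329
Legal     | 165401
Marketing | 55011 
Marketing | 126345
Marketing | 146025
Marketing | 149398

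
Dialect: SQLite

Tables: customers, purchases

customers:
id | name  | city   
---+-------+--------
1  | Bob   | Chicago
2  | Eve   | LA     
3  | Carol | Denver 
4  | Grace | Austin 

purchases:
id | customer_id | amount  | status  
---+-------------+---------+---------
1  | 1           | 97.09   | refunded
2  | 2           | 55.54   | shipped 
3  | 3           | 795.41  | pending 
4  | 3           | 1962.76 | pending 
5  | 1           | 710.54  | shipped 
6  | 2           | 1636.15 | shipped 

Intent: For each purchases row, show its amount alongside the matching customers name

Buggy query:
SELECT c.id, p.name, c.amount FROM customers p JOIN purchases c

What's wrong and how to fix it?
Bug: JOIN with no ON clause produces a cartesian product; every purchases row pairs with every customers row

Fix: Specify the join condition linking the foreign key to the parent id

Corrected query:
SELECT c.id, p.name, c.amount FROM customers p JOIN purchases c ON c.customer_id = p.id

Result:
id | name  | amount 
---+-------+--------
1  | Bob   | 97.09  
2  | Eve   | 55.54  
3  | Carol | 795.41 
4  | Carol | 1962.76
5  | Bob   | 710.54 
6  | Eve   | 1636.15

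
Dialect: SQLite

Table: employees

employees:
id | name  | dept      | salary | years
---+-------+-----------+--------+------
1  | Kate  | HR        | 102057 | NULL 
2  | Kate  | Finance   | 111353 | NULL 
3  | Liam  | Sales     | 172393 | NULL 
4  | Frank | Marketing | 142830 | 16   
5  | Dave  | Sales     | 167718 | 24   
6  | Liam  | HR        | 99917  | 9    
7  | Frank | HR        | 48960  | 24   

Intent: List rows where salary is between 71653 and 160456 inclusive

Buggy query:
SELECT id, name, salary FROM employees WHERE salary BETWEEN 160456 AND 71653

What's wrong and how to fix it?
Bug: BETWEEN expects the lower bound first; with 160456 AND 71653 the range is empty

Fix: Write BETWEEN 71653 AND 160456

Corrected query:
SELECT id, name, salary FROM employees WHERE salary BETWEEN 71653 AND 160456

Result:
id | name  | salary
---+-------+-------
1  | Kate  | 102057
2  | Kate  | 111353
4  | Frank | 142830
6  | Liam  | 99917 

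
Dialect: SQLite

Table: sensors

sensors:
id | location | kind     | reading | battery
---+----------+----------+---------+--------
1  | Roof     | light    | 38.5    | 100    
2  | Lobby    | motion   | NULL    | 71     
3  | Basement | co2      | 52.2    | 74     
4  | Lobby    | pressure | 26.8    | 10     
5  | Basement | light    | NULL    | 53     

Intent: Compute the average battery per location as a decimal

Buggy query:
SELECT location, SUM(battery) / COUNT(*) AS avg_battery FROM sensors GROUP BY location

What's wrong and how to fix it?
Bug: SUM(battery) and COUNT(*) are both integers; the division truncates the fractional part

Fix: Multiply by 1.0 (or CAST to REAL) to force floating-point division

Corrected query:
SELECT location, SUM(battery) * 1.0 / COUNT(*) AS avg_battery FROM sensors GROUP BY location

Result:
location | avg_battery
---------+------------
Basement | 63.5       
Lobby    | 40.5       
Roof     | 100        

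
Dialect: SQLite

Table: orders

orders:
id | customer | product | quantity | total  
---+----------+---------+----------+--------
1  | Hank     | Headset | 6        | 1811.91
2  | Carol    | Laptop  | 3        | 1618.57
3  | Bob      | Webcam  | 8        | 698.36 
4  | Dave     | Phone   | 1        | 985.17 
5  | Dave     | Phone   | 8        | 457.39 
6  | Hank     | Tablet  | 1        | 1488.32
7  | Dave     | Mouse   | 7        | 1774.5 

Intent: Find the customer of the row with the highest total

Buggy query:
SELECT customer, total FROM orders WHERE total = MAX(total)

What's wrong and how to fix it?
Bug: MAX(total) is an aggregate and cannot be used directly in WHERE

Fix: Wrap MAX in a scalar subquery so WHERE compares against a single value

Corrected query:
SELECT customer, total FROM orders WHERE total = (SELECT MAX(total) FROM orders)

Result:
customer | total  
---------+--------
Hank     | 1811.91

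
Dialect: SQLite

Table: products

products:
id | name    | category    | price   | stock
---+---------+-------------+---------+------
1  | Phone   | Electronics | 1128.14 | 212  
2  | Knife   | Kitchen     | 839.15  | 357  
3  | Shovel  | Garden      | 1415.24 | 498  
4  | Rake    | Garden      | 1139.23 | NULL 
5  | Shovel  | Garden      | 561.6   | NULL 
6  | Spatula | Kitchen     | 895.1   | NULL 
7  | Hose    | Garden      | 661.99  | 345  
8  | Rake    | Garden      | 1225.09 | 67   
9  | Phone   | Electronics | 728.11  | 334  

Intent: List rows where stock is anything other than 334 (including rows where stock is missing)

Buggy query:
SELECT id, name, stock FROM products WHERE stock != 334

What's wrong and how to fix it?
Bug: 'stock != 334' is unknown when stock is NULL, so NULL rows are silently excluded

Fix: Add an explicit OR stock IS NULL to include the missing-value rows

Corrected query:
SELECT id, name, stock FROM products WHERE stock != 334 OR stock IS NULL

Result:
id | name    | stock
---+---------+------
1  | Phone   | 212  
2  | Knife   | 357  
3  | Shovel  | 498  
4  | Rake    | NULL 
5  | Shovel  | NULL 
6  | Spatula | NULL 
7  | Hose    | 345  
8  | Rake    | 67   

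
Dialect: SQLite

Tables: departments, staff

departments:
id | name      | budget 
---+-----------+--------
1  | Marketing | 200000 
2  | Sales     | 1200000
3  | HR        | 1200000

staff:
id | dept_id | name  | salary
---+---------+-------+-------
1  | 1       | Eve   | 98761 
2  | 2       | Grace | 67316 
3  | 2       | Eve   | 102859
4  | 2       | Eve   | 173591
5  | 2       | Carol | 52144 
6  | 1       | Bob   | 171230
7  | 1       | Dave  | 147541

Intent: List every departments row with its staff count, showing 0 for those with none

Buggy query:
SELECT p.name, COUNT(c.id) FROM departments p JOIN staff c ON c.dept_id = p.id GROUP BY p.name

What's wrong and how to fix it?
Bug: An inner join excludes parents with zero children

Fix: Use LEFT JOIN so parents without children still appear (COUNT(c.id) gives 0)

Corrected query:
SELECT p.name, COUNT(c.id) FROM departments p LEFT JOIN staff c ON c.dept_id = p.id GROUP BY p.name

Result:
name      | COUNT(c.id)
----------+------------
HR        | 0          
Marketing | 3          
Sales     | 4          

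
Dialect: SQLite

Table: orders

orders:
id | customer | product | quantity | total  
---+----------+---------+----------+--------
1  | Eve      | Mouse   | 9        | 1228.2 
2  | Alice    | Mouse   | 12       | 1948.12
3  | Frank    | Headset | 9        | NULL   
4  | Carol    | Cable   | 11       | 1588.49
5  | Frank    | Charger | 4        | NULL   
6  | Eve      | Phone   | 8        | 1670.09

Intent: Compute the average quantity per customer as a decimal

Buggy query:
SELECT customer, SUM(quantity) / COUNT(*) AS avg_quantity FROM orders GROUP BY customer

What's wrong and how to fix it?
Bug: SUM(quantity) and COUNT(*) are both integers; the division truncates the fractional part

Fix: Multiply by 1.0 (or CAST to REAL) to force floating-point division

Corrected query:
SELECT customer, SUM(quantity) * 1.0 / COUNT(*) AS avg_quantity FROM orders GROUP BY customer

Result:
customer | avg_quantity
---------+-------------
Alice    | 12          
Carol    | 11          
Eve      | 8.5         
Frank    | 6.5         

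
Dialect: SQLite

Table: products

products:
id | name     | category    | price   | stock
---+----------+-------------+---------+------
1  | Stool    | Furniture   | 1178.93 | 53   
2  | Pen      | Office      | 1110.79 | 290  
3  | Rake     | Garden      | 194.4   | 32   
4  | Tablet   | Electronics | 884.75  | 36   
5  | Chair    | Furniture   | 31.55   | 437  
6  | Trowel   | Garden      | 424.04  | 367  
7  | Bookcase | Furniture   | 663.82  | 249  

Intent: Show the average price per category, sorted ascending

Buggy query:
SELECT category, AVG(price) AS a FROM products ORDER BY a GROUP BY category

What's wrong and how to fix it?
Bug: GROUP BY must precede ORDER BY

Fix: Move ORDER BY to the end, after GROUP BY

Corrected query:
SELECT category, AVG(price) AS a FROM products GROUP BY category ORDER BY a

Result:
category    | a         
------------+-----------
Garden      | 309.22    
Furniture   | 624.766667
Electronics | 884.75    
Office      | 1110.79   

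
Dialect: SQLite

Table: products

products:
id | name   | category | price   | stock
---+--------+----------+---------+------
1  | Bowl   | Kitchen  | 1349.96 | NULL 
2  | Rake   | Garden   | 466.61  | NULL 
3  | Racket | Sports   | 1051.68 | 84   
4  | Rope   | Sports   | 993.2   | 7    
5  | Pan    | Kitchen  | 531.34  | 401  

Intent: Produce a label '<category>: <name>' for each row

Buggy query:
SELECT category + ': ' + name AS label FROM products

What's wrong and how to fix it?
Bug: '+' is numeric addition; on text columns SQLite converts them to 0 instead of concatenating

Fix: Use the || operator for string concatenation

Corrected query:
SELECT category || ': ' || name AS label FROM products

Result:
label         
--------------
Kitchen: Bowl 
Garden: Rake  
Sports: Racket
Sports: Rope  
Kitchen: Pan  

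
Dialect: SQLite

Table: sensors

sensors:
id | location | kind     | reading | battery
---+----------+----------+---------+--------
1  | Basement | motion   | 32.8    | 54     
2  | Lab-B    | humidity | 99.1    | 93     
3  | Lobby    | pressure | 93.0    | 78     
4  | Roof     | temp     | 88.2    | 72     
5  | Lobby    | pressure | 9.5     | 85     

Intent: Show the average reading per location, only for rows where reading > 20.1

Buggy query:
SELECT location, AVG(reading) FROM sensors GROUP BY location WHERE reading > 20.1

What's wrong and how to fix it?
Bug: Row-level WHERE must come before GROUP BY in the clause order

Fix: Place WHERE between FROM and GROUP BY

Corrected query:
SELECT location, AVG(reading) FROM sensors WHERE reading > 20.1 GROUP BY location

Result:
location | AVG(reading)
---------+-------------
Basement | 32.8        
Lab-B    | 99.1        
Lobby    | 93          
Roof     | 88.2        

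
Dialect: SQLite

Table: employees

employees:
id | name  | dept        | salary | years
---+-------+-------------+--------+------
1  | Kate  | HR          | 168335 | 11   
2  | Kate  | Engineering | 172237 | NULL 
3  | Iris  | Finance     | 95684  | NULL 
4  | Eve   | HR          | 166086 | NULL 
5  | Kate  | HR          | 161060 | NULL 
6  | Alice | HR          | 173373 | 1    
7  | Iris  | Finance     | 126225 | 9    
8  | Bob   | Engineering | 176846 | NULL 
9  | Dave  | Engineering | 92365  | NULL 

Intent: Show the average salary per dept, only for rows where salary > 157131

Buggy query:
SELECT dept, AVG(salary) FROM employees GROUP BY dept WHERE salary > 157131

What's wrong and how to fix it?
Bug: WHERE cannot follow GROUP BY

Fix: Move the WHERE clause before GROUP BY

Corrected query:
SELECT dept, AVG(salary) FROM employees WHERE salary > 157131 GROUP BY dept

Result:
dept        | AVG(salary)
------------+------------
Engineering | 174541.5   
HR          | 167213.5   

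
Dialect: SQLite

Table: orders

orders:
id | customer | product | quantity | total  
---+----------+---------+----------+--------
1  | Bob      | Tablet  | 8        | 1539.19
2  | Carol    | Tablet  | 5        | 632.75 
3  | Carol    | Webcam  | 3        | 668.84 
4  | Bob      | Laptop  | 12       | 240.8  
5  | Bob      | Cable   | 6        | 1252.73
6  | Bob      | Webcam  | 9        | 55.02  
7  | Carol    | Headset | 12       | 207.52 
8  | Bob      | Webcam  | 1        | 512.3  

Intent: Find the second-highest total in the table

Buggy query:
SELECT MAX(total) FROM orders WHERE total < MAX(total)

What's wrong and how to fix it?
Bug: MAX(total) on the right of the comparison is an aggregate-in-WHERE error

Fix: Put the inner MAX in a scalar subquery

Corrected query:
SELECT MAX(total) FROM orders WHERE total < (SELECT MAX(total) FROM orders)

Result:
MAX(total)
----------
1252.73   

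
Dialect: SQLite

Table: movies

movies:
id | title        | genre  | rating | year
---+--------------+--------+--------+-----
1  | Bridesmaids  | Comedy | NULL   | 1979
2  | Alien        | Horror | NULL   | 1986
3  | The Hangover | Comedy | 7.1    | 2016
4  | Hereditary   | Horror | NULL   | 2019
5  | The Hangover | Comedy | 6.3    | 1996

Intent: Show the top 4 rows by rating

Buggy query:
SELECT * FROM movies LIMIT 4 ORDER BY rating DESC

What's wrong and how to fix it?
Bug: ORDER BY cannot follow LIMIT; LIMIT is the final clause

Fix: Sort with ORDER BY, then apply LIMIT

Corrected query:
SELECT * FROM movies ORDER BY rating DESC LIMIT 4

Result:
id | title        | genre  | rating | year
---+--------------+--------+--------+-----
3  | The Hangover | Comedy | 7.1    | 2016
5  | The Hangover | Comedy | 6.3    | 1996
1  | Bridesmaids  | Comedy | NULL   | 1979
2  | Alien        | Horror | NULL   | 1986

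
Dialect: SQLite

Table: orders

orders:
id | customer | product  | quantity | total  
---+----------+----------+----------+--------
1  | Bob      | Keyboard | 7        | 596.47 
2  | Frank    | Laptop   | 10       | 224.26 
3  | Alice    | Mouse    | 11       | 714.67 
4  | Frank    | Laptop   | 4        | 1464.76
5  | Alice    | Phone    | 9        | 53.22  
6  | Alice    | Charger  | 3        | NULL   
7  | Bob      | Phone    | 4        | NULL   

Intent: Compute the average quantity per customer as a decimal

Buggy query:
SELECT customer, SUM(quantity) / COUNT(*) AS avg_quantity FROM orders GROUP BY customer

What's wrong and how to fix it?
Bug: Both operands are integers, so '/' performs integer division and truncates

Fix: Cast one side to REAL so the division keeps the fractional part

Corrected query:
SELECT customer, SUM(quantity) * 1.0 / COUNT(*) AS avg_quantity FROM orders GROUP BY customer

Result:
customer | avg_quantity
---------+-------------
Alice    | 7.666667    
Bob      | 5.5         
Frank    | 7           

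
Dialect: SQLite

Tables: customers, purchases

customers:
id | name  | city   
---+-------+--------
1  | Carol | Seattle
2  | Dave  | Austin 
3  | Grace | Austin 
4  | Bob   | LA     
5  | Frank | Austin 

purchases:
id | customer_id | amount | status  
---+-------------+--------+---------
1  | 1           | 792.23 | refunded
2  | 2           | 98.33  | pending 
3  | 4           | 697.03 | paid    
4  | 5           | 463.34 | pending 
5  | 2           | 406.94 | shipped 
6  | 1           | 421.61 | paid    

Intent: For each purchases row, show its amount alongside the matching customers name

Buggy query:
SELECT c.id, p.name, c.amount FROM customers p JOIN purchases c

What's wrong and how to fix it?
Bug: Missing join condition: each purchases row is matched to all customers rows instead of just its own

Fix: Specify the join condition linking the foreign key to the parent id

Corrected query:
SELECT c.id, p.name, c.amount FROM customers p JOIN purchases c ON c.customer_id = p.id

Result:
id | name  | amount
---+-------+-------
1  | Carol | 792.23
2  | Dave  | 98.33 
3  | Bob   | 697.03
4  | Frank | 463.34
5  | Dave  | 406.94
6  | Carol | 421.61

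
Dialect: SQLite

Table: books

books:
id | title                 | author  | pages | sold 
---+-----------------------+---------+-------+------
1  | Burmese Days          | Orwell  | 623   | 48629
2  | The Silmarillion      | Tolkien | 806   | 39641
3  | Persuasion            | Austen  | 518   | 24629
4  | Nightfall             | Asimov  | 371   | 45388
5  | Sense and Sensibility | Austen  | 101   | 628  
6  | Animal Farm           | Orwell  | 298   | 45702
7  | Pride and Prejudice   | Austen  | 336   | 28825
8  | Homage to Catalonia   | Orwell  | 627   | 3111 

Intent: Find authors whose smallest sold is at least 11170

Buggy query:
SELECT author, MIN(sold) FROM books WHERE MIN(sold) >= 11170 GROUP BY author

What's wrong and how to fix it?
Bug: MIN() in WHERE is a misuse of aggregate

Fix: Replace WHERE with HAVING after the GROUP BY

Corrected query:
SELECT author, MIN(sold) FROM books GROUP BY author HAVING MIN(sold) >= 11170

Result:
author  | MIN(sold)
--------+----------
Asimov  | 45388    
Tolkien | 39641    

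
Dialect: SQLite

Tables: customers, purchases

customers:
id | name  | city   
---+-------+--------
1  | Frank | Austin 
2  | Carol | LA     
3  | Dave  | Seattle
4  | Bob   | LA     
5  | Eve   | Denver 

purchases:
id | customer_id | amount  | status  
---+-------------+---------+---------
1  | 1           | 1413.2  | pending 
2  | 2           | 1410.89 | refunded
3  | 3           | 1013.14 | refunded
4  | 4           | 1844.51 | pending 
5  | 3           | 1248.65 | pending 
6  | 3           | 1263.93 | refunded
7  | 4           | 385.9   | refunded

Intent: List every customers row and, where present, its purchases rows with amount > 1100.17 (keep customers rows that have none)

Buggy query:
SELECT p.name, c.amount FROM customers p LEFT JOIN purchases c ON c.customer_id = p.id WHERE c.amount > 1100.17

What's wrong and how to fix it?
Bug: Filtering c.amount in WHERE discards the NULL rows produced by LEFT JOIN, turning it into an inner join

Fix: Put 'c.amount > 1100.17' in the JOIN's ON clause instead of WHERE

Corrected query:
SELECT p.name, c.amount FROM customers p LEFT JOIN purchases c ON c.customer_id = p.id AND c.amount > 1100.17

Result:
name  | amount 
------+--------
Frank | 1413.2 
Carol | 1410.89
Dave  | 1248.65
Dave  | 1263.93
Bob   | 1844.51
Eve   | NULL   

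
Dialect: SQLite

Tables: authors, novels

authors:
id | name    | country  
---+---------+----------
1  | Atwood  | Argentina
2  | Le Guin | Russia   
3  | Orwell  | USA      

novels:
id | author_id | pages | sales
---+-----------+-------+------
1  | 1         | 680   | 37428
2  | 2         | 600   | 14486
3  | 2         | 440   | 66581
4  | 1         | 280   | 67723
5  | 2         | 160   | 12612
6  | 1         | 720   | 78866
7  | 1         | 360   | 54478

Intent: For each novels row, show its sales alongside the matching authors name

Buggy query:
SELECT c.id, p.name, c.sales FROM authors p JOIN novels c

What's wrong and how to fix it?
Bug: Missing join condition: each novels row is matched to all authors rows instead of just its own

Fix: Add ON c.author_id = p.id to the JOIN

Corrected query:
SELECT c.id, p.name, c.sales FROM authors p JOIN novels c ON c.author_id = p.id

Result:
id | name    | sales
---+---------+------
1  | Atwood  | 37428
2  | Le Guin | 14486
3  | Le Guin | 66581
4  | Atwood  | 67723
5  | Le Guin | 12612
6  | Atwood  | 78866
7  | Atwood  | 54478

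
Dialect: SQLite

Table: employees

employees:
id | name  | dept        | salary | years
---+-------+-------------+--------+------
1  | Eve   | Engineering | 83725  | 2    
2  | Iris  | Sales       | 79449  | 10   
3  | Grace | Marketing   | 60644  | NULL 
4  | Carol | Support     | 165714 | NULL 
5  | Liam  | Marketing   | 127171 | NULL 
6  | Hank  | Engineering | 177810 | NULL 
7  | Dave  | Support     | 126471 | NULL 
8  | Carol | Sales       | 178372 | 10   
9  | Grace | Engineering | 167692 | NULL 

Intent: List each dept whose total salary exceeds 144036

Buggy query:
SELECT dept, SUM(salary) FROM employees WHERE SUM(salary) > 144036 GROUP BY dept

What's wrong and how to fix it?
Bug: Aggregate functions cannot appear in a WHERE clause

Fix: Move the aggregate condition to a HAVING clause

Corrected query:
SELECT dept, SUM(salary) FROM employees GROUP BY dept HAVING SUM(salary) > 144036

Result:
dept        | SUM(salary)
------------+------------
Engineering | 429227     
Marketing   | 187815     
Sales       | 257821     
Support     | 292185     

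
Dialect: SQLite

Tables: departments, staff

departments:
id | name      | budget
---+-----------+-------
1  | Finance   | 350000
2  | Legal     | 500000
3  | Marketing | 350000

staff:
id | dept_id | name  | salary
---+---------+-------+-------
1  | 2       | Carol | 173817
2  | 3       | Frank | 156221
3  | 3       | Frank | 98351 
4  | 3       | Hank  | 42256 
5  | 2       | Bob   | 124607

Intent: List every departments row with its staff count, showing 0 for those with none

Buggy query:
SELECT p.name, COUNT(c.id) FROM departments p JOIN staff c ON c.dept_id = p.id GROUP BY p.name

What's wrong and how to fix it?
Bug: INNER JOIN drops departments rows that have no matching staff rows

Fix: Use LEFT JOIN so parents without children still appear (COUNT(c.id) gives 0)

Corrected query:
SELECT p.name, COUNT(c.id) FROM departments p LEFT JOIN staff c ON c.dept_id = p.id GROUP BY p.name

Result:
name      | COUNT(c.id)
----------+------------
Finance   | 0          
Legal     | 2          
Marketing | 3          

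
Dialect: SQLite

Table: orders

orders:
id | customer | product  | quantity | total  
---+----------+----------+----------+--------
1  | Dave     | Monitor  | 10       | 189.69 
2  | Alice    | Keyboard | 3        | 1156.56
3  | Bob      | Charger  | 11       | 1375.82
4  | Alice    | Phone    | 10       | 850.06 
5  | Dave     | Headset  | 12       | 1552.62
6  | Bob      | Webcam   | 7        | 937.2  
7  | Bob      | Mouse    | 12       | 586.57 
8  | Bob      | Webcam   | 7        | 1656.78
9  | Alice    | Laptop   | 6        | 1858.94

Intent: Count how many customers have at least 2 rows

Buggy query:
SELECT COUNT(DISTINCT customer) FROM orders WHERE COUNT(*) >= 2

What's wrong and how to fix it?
Bug: WHERE filters individual rows, not groups, so a group-level COUNT is invalid there

Fix: Group first with HAVING COUNT(*) >= 2, then COUNT the resulting groups

Corrected query:
SELECT COUNT(*) FROM (SELECT customer FROM orders GROUP BY customer HAVING COUNT(*) >= 2)

Result:
COUNT(*)
--------
3       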